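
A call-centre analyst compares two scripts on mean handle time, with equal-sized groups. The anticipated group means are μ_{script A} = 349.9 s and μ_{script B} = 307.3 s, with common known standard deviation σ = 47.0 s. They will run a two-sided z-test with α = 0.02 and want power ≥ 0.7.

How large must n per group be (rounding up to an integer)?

n = 20 per group

Standardized effect: d = |μ_{script A} − μ_{script B}| / σ = |349.9 − 307.3| / 47.0 = 0.9064
Set Φ(δ − 2.326) = 0.7; then δ − 2.326 = Φ⁻¹(0.7) = 0.524, giving δ = 2.851.
(The Φ(−δ − z_{α/2}) term is vanishingly small for δ > 0 and is dropped in the standard sample-size formula.)
δ = d·√(n/2) ⇒ n = 2(δ/d)² = 2 × (2.851 / 0.9064)² = 19.78.
Round up to the next whole unit.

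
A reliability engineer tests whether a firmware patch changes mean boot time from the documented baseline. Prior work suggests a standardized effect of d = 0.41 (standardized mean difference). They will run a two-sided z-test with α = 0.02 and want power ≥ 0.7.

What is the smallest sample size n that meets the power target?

n = 49

For power 0.7 need Φ(δ − z_{0.01}) = 0.7, so δ = z_{0.01} + z_{0.30} = 2.326 + 0.524 = 2.851.
(The Φ(−δ − z_{α/2}) term is vanishingly small for δ > 0 and is dropped in the standard sample-size formula.)
δ = d·√n ⇒ n = (δ/d)² = (2.851 / 0.41)² = 48.34.
Rounding up, n = 49.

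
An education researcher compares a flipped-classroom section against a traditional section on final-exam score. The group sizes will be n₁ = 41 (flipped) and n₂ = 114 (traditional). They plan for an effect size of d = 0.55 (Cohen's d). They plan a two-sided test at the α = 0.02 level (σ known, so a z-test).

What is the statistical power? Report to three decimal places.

Noncentrality parameter: δ = d / √(1/n₁ + 1/n₂) = 0.55 / √(1/41 + 1/114) = 3.0202
Critical value for a two-sided test at α = 0.02: z_{α/2} = 2.326.
Power = Φ(δ − 2.326) + Φ(−δ − 2.326) = Φ(0.694) + Φ(-5.347) = 0.7561 + 0.0000 = 0.7561.

Power ≈ 0.756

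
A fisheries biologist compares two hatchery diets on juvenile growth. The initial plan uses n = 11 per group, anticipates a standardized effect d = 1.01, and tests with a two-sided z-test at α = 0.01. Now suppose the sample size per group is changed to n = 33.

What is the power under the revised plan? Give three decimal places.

Power ≈ 0.937

With n = 33 per group: δ = d·√(n/2) = 1.01 × √(33/2) = 4.1026. Critical value z_{0.005} = 2.576.
Revised power = Φ(δ − 2.576) + Φ(−δ − 2.576) = Φ(1.527) + Φ(-6.678) = 0.9366 + 0.0000 = 0.9366.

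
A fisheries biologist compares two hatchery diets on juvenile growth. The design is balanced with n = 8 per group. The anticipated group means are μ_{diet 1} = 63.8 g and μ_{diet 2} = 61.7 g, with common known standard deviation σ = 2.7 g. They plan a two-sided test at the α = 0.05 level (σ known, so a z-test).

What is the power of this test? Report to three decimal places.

Power ≈ 0.343

Standardized effect: d = |μ_{diet 1} − μ_{diet 2}| / σ = |63.8 − 61.7| / 2.7 = 0.7778
Noncentrality parameter: δ = d·√(n/2) = 0.7778 × √(8/2) = 1.5556
Two-sided α = 0.05 → critical value z_{0.025} = 1.960.
Power = Φ(δ − 1.960) + Φ(−δ − 1.960) = Φ(-0.404) + Φ(-3.516) = 0.3430 + 0.0002 = 0.3432.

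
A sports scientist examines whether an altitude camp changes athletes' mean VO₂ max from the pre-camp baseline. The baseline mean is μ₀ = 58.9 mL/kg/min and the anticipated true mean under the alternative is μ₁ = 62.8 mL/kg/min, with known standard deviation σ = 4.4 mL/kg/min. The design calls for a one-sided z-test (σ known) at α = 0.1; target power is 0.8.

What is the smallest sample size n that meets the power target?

Standardized effect: d = |μ₁ − μ₀| / σ = |62.8 − 58.9| / 4.4 = 0.8864
For power 0.8 need Φ(δ − z_{0.1}) = 0.8, so δ = z_{0.1} + z_{0.20} = 1.282 + 0.842 = 2.123.
δ = d·√n ⇒ n = (δ/d)² = (2.123 / 0.8864)² = 5.74.
Round up to the next whole unit.

n = 6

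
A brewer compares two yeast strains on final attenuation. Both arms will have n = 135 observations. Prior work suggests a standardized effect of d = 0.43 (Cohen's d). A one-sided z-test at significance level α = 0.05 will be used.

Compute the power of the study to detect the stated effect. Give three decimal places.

Noncentrality parameter: δ = d·√(n/2) = 0.43 × √(135/2) = 3.5328
One-sided α = 0.05 → critical value z_{0.05} = 1.645.
Power = Φ(δ − 1.645) = Φ(1.888) = 0.9705.

Power ≈ 0.970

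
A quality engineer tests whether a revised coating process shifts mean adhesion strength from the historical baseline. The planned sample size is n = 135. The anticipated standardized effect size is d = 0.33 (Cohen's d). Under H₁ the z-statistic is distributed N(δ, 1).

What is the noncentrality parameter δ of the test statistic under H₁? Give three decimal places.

The noncentrality parameter scales effect size by the design's sample-size factor: δ = d·√n = 0.33 × √135 = 3.8343

δ ≈ 3.834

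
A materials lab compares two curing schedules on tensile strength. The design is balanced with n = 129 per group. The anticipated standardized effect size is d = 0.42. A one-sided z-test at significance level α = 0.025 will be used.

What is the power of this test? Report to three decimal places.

Power ≈ 0.921

Noncentrality parameter: δ = d·√(n/2) = 0.42 × √(129/2) = 3.3731
One-sided α = 0.025 → critical value z_{0.025} = 1.960.
Power = P(Z > 1.960 − δ) = Φ(1.413) = 0.9212.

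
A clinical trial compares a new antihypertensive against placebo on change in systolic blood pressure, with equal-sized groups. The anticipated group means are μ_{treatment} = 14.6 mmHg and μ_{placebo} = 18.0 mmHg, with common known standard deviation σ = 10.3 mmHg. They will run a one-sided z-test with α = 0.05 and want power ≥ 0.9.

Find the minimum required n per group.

Standardized effect: d = |μ_{treatment} − μ_{placebo}| / σ = |14.6 − 18.0| / 10.3 = 0.3301
For power 0.9 need Φ(δ − z_{0.05}) = 0.9, so δ = z_{0.05} + z_{0.10} = 1.645 + 1.282 = 2.926.
δ = d·√(n/2) ⇒ n = 2(δ/d)² = 2 × (2.926 / 0.3301)² = 157.19.
Round up to the next whole unit.

n = 158 per group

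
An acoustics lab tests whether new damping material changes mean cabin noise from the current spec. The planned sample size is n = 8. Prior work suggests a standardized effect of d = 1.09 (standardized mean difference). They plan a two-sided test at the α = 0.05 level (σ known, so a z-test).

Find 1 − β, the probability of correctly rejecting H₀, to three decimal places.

Power ≈ 0.869

Noncentrality parameter: δ = d·√n = 1.09 × √8 = 3.0830
Two-sided α = 0.05 → critical value z_{0.025} = 1.960.
Power = Φ(δ − 1.960) + Φ(−δ − 1.960) = Φ(1.123) + Φ(-5.043) = 0.8693 + 0.0000 = 0.8693.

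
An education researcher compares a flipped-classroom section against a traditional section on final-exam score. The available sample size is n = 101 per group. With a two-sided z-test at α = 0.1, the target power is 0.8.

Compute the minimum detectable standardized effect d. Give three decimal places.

Need Φ(δ − 1.645) = 0.8, so δ = 1.645 + 0.842 = 2.486.
(The second rejection-region term Φ(−δ − z_{α/2}) is negligible and dropped.)
δ = d·√(n/2) ⇒ d = δ/√(n/2) = 2.486/√(101/2) = 0.3499.

d ≈ 0.350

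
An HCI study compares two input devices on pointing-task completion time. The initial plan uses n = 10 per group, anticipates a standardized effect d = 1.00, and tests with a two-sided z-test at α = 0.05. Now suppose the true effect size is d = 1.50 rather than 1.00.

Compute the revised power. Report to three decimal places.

With d = 1.50: δ = d·√(n/2) = 1.50 × √(10/2) = 3.3541. Critical value z_{0.025} = 1.960.
Revised power = Φ(δ − 1.960) + Φ(−δ − 1.960) = Φ(1.394) + Φ(-5.314) = 0.9184 + 0.0000 = 0.9184.

Power ≈ 0.918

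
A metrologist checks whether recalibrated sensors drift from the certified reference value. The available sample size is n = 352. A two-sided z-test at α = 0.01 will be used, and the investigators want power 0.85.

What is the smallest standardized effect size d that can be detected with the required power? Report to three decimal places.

Need Φ(δ − 2.576) = 0.85, so δ = 2.576 + 1.036 = 3.612.
(The second rejection-region term Φ(−δ − z_{α/2}) is negligible and dropped.)
δ = d·√n ⇒ d = δ/√n = 3.612/√352 = 0.1925.

d ≈ 0.193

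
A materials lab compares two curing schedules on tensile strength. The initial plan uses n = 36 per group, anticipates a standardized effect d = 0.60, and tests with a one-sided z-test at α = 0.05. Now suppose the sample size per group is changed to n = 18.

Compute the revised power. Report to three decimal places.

With n = 18 per group: δ = d·√(n/2) = 0.60 × √(18/2) = 1.8000. Critical value z_{0.05} = 1.645.
Revised power = Φ(δ − 1.645) = Φ(0.155) = 0.5616.

Power ≈ 0.562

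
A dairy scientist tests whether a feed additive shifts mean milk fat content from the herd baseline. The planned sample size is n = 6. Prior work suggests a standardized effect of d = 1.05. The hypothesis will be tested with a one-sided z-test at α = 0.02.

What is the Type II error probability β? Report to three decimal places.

β ≈ 0.302

Noncentrality parameter: δ = d·√n = 1.05 × √6 = 2.5720
Critical value for a one-sided test at α = 0.02: z_α = 2.054.
Power = Φ(δ − 2.054) = Φ(0.518) = 0.6978.
Type II error: β = 1 − power = 1 − 0.6978 = 0.3022.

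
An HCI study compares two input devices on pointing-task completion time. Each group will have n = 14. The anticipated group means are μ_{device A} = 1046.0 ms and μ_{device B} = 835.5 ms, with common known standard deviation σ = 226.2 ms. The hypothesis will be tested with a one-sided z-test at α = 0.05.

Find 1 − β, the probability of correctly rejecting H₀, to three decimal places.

Power ≈ 0.793

Standardized effect: d = |μ_{device A} − μ_{device B}| / σ = |1046.0 − 835.5| / 226.2 = 0.9306
Noncentrality parameter: λ = d·√(n/2) = 0.9306 × √(14/2) = 2.4621
Critical value for a one-sided test at α = 0.05: z_α = 1.645.
Power = P(Z > 1.645 − λ) = Φ(0.817) = 0.7931.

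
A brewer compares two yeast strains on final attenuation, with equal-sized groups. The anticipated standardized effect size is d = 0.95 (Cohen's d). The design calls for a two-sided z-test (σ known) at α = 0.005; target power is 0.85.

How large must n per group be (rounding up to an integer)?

n = 33 per group

For power 0.85 need Φ(δ − z_{0.0025}) = 0.85, so δ = z_{0.0025} + z_{0.15} = 2.807 + 1.036 = 3.843.
(The Φ(−δ − z_{α/2}) term is vanishingly small for δ > 0 and is dropped in the standard sample-size formula.)
δ = d·√(n/2) ⇒ n = 2(δ/d)² = 2 × (3.843 / 0.95)² = 32.74.
Rounding up, n = 33 per group.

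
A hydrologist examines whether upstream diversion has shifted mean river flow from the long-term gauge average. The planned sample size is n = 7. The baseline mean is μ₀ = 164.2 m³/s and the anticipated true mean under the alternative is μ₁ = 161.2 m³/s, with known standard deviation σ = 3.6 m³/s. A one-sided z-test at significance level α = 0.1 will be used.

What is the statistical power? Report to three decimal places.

Standardized effect: d = |μ₁ − μ₀| / σ = |161.2 − 164.2| / 3.6 = 0.8333
Noncentrality parameter: δ = d·√n = 0.8333 × √7 = 2.2048
One-sided α = 0.1 → critical value z_{0.1} = 1.282.
Power = P(Z > 1.282 − δ) = Φ(0.923) = 0.8221.

Power ≈ 0.822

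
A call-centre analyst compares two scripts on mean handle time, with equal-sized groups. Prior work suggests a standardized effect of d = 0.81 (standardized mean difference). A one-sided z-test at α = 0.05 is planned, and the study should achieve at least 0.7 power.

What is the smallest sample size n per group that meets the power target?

For power 0.7 need Φ(δ − z_{0.05}) = 0.7, so δ = z_{0.05} + z_{0.30} = 1.645 + 0.524 = 2.169.
δ = d·√(n/2) ⇒ n = 2(δ/d)² = 2 × (2.169 / 0.81)² = 14.34.
Round up to the next whole unit.

n = 15 per group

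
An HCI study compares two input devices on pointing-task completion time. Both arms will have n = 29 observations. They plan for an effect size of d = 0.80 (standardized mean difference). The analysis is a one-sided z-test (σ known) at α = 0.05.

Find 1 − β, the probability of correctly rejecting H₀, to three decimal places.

Noncentrality parameter: λ = d·√(n/2) = 0.80 × √(29/2) = 3.0463
One-sided α = 0.05 → critical value z_{0.05} = 1.645.
Power = P(Z > 1.645 − λ) = Φ(1.401) = 0.9195.

Power ≈ 0.919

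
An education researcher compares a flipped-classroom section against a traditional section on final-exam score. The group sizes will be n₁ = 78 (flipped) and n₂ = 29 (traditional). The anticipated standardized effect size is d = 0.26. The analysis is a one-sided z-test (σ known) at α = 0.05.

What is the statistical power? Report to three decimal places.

Power ≈ 0.327

Noncentrality parameter: δ = d / √(1/n₁ + 1/n₂) = 0.26 / √(1/78 + 1/29) = 1.1954
One-sided α = 0.05 → critical value z_{0.05} = 1.645.
Power = Φ(δ − 1.645) = Φ(-0.449) = 0.3266.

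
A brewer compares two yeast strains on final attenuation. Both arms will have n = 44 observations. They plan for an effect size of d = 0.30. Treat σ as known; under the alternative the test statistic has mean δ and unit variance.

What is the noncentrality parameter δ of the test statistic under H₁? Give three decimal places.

δ ≈ 1.407

The noncentrality parameter scales effect size by the design's sample-size factor: δ = d·√(n/2) = 0.30 × √(44/2) = 1.4071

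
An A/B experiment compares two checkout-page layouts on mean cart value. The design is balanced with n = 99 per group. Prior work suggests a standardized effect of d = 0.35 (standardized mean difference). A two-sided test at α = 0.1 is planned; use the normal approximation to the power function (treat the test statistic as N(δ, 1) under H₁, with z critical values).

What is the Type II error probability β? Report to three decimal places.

β ≈ 0.207

Noncentrality parameter: δ = d·√(n/2) = 0.35 × √(99/2) = 2.4625
Two-sided α = 0.1 → critical value z_{0.05} = 1.645.
Power = Φ(δ − 1.645) + Φ(−δ − 1.645) = Φ(0.818) + Φ(-4.107) = 0.7932 + 0.0000 = 0.7932.
Type II error: β = 1 − power = 1 − 0.7932 = 0.2068.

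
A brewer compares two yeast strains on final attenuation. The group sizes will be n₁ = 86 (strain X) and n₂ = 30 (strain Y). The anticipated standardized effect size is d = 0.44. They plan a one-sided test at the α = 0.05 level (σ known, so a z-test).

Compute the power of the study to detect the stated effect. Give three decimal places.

Noncentrality parameter: δ = d / √(1/n₁ + 1/n₂) = 0.44 / √(1/86 + 1/30) = 2.0751
Critical value for a one-sided test at α = 0.05: z_α = 1.645.
Power = P(Z > 1.645 − δ) = Φ(0.430) = 0.6665.

Power ≈ 0.666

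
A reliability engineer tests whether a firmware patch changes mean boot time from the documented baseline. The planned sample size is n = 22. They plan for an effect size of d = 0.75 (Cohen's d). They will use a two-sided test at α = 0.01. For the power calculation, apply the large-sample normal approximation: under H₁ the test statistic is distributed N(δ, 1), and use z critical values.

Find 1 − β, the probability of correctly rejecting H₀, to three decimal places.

Power ≈ 0.827

Noncentrality parameter: δ = d·√n = 0.75 × √22 = 3.5178
Two-sided α = 0.01 → critical value z_{0.005} = 2.576.
Power = Φ(δ − 2.576) + Φ(−δ − 2.576) = Φ(0.942) + Φ(-6.094) = 0.8269 + 0.0000 = 0.8269.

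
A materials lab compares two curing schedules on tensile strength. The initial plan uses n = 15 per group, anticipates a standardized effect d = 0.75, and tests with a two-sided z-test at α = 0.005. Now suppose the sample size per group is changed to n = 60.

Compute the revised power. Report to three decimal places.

Power ≈ 0.903

With n = 60 per group: δ = d·√(n/2) = 0.75 × √(60/2) = 4.1079. Critical value z_{0.0025} = 2.807.
Revised power = Φ(δ − 2.807) + Φ(−δ − 2.807) = Φ(1.301) + Φ(-6.915) = 0.9034 + 0.0000 = 0.9034.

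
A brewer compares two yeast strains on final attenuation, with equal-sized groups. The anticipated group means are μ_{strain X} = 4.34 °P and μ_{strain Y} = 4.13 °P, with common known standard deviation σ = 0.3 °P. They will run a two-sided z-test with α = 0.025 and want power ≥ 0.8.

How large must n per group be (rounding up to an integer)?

Standardized effect: d = |μ_{strain X} − μ_{strain Y}| / σ = |4.34 − 4.13| / 0.3 = 0.7000
Set Φ(δ − 2.241) = 0.8; then δ − 2.241 = Φ⁻¹(0.8) = 0.842, giving δ = 3.083.
(For δ > 0 the lower-tail rejection region contributes negligibly to power, so the one-term inversion is standard.)
δ = d·√(n/2) ⇒ n = 2(δ/d)² = 2 × (3.083 / 0.7000)² = 38.80.
Rounding up, n = 39 per group.

n = 39 per group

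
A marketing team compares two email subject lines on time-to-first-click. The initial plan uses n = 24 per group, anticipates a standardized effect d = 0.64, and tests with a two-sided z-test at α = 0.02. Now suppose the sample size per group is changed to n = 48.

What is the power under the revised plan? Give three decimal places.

With n = 48 per group: δ = d·√(n/2) = 0.64 × √(48/2) = 3.1353. Critical value z_{0.01} = 2.326.
Revised power = Φ(δ − 2.326) + Φ(−δ − 2.326) = Φ(0.809) + Φ(-5.462) = 0.7907 + 0.0000 = 0.7907.

Power ≈ 0.791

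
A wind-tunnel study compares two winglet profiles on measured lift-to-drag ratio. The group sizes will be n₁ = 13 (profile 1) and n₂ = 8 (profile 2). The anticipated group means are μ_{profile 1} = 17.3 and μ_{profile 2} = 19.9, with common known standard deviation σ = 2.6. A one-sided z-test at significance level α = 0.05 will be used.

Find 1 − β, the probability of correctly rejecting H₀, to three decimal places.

Standardized effect: d = |μ_{profile 1} − μ_{profile 2}| / σ = |17.3 − 19.9| / 2.6 = 1.0000
Noncentrality parameter: λ = d / √(1/n₁ + 1/n₂) = 1.0000 / √(1/13 + 1/8) = 2.2254
Critical value for a one-sided test at α = 0.05: z_α = 1.645.
Power = Φ(λ − 1.645) = Φ(0.581) = 0.7192.

Power ≈ 0.719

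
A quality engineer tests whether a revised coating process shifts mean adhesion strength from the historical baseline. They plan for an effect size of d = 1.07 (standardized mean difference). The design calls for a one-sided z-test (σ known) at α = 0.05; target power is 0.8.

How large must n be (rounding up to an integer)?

n = 6

Set Φ(δ − 1.645) = 0.8; then δ − 1.645 = Φ⁻¹(0.8) = 0.842, giving δ = 2.486.
δ = d·√n ⇒ n = (δ/d)² = (2.486 / 1.07)² = 5.40.
Rounding up, n = 6.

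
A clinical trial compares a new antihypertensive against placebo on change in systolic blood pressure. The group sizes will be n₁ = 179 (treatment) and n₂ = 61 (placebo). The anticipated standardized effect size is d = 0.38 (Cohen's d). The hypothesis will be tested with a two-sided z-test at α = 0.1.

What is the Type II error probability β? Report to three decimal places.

β ≈ 0.179

Noncentrality parameter: δ = d / √(1/n₁ + 1/n₂) = 0.38 / √(1/179 + 1/61) = 2.5631
Critical value for a two-sided test at α = 0.1: z_{α/2} = 1.645.
Power = Φ(δ − 1.645) + Φ(−δ − 1.645) = Φ(0.918) + Φ(-4.208) = 0.8208 + 0.0000 = 0.8208.
Type II error: β = 1 − power = 1 − 0.8208 = 0.1792.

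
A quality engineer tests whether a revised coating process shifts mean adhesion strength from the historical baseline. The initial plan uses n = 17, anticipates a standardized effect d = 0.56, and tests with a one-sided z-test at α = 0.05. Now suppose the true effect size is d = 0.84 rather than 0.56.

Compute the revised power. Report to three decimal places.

Power ≈ 0.966

With d = 0.84: δ = d·√n = 0.84 × √17 = 3.4634. Critical value z_{0.05} = 1.645.
Revised power = P(Z > 1.645 − δ) = Φ(1.819) = 0.9655.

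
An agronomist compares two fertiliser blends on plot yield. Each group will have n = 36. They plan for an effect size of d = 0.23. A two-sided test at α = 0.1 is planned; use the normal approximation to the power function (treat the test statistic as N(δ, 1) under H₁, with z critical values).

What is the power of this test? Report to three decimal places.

Noncentrality parameter: δ = d·√(n/2) = 0.23 × √(36/2) = 0.9758
Critical value for a two-sided test at α = 0.1: z_{α/2} = 1.645.
Power = Φ(δ − 1.645) + Φ(−δ − 1.645) = Φ(-0.669) + Φ(-2.621) = 0.2517 + 0.0044 = 0.2561.

Power ≈ 0.256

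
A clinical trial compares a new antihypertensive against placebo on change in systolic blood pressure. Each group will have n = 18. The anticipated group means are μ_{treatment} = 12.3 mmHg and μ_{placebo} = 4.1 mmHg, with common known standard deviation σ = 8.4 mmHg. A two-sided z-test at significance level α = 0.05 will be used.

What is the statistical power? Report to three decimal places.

Power ≈ 0.834

Standardized effect: d = |μ_{treatment} − μ_{placebo}| / σ = |12.3 − 4.1| / 8.4 = 0.9762
Noncentrality parameter: δ = d·√(n/2) = 0.9762 × √(18/2) = 2.9286
Two-sided α = 0.05 → critical value z_{0.025} = 1.960.
Power = Φ(δ − 1.960) + Φ(−δ − 1.960) = Φ(0.969) + Φ(-4.889) = 0.8336 + 0.0000 = 0.8336.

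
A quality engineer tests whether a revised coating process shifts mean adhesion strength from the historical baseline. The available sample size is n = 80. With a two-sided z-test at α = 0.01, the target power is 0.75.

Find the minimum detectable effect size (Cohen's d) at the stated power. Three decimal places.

d ≈ 0.363

Need Φ(δ − 2.576) = 0.75, so δ = 2.576 + 0.674 = 3.250.
(The second rejection-region term Φ(−δ − z_{α/2}) is negligible and dropped.)
δ = d·√n ⇒ d = δ/√n = 3.250/√80 = 0.3634.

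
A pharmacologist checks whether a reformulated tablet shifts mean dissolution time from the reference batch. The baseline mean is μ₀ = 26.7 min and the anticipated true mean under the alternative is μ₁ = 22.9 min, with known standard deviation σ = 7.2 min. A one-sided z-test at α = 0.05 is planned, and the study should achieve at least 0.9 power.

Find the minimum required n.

Standardized effect: d = |μ₁ − μ₀| / σ = |22.9 − 26.7| / 7.2 = 0.5278
Set Φ(δ − 1.645) = 0.9; then δ − 1.645 = Φ⁻¹(0.9) = 1.282, giving δ = 2.926.
δ = d·√n ⇒ n = (δ/d)² = (2.926 / 0.5278)² = 30.74.
Rounding up, n = 31.

n = 31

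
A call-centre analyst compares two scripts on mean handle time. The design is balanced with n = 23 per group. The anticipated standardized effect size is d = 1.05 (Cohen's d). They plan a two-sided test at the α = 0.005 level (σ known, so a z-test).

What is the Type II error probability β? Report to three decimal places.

Noncentrality parameter: δ = d·√(n/2) = 1.05 × √(23/2) = 3.5607
Two-sided α = 0.005 → critical value z_{0.0025} = 2.807.
Power = Φ(δ − 2.807) + Φ(−δ − 2.807) = Φ(0.754) + Φ(-6.368) = 0.7745 + 0.0000 = 0.7745.
Type II error: β = 1 − power = 1 − 0.7745 = 0.2255.

β ≈ 0.226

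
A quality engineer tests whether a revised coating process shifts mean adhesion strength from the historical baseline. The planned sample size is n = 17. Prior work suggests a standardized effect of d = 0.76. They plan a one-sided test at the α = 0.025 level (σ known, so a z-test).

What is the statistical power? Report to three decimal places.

Power ≈ 0.880

Noncentrality parameter: δ = d·√n = 0.76 × √17 = 3.1336
One-sided α = 0.025 → critical value z_{0.025} = 1.960.
Power = P(Z > 1.960 − δ) = Φ(1.174) = 0.8797.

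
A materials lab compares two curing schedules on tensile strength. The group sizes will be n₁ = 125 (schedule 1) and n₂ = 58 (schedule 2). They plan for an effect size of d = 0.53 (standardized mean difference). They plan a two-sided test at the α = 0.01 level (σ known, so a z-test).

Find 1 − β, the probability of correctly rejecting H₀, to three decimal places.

Power ≈ 0.776

Noncentrality parameter: δ = d / √(1/n₁ + 1/n₂) = 0.53 / √(1/125 + 1/58) = 3.3359
Two-sided α = 0.01 → critical value z_{0.005} = 2.576.
Power = Φ(δ − 2.576) + Φ(−δ − 2.576) = Φ(0.760) + Φ(-5.912) = 0.7764 + 0.0000 = 0.7764.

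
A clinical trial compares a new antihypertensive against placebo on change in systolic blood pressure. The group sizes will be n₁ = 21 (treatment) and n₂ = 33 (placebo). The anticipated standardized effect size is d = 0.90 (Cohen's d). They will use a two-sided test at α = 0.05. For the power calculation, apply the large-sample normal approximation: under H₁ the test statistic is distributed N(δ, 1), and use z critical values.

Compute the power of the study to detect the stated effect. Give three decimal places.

Power ≈ 0.897

Noncentrality parameter: δ = d / √(1/n₁ + 1/n₂) = 0.90 / √(1/21 + 1/33) = 3.2241
Two-sided α = 0.05 → critical value z_{0.025} = 1.960.
Power = Φ(δ − 1.960) + Φ(−δ − 1.960) = Φ(1.264) + Φ(-5.184) = 0.8969 + 0.0000 = 0.8969.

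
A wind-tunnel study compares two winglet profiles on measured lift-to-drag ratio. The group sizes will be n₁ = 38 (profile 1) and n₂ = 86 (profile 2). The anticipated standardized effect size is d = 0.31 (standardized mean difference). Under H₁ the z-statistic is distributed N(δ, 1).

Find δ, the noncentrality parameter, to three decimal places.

δ ≈ 1.591

δ = d / √(1/n₁ + 1/n₂) = 0.31 / √(1/38 + 1/86) = 1.5914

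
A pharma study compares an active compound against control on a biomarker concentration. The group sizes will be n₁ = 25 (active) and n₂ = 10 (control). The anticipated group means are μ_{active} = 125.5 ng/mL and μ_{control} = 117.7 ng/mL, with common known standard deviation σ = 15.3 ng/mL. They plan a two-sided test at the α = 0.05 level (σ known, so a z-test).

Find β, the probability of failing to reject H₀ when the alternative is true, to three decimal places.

β ≈ 0.724

Standardized effect: d = |μ_{active} − μ_{control}| / σ = |125.5 − 117.7| / 15.3 = 0.5098
Noncentrality parameter: δ = d / √(1/n₁ + 1/n₂) = 0.5098 / √(1/25 + 1/10) = 1.3625
Two-sided α = 0.05 → critical value z_{0.025} = 1.960.
Power = Φ(δ − 1.960) + Φ(−δ − 1.960) = Φ(-0.597) + Φ(-3.322) = 0.2751 + 0.0004 = 0.2755.
Type II error: β = 1 − power = 1 − 0.2755 = 0.7245.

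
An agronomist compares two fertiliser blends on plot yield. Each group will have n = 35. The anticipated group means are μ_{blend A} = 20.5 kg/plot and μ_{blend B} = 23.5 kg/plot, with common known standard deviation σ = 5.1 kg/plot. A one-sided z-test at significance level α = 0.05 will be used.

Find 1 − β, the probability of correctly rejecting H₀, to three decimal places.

Power ≈ 0.793

Standardized effect: d = |μ_{blend A} − μ_{blend B}| / σ = |20.5 − 23.5| / 5.1 = 0.5882
Noncentrality parameter: δ = d·√(n/2) = 0.5882 × √(35/2) = 2.4608
Critical value for a one-sided test at α = 0.05: z_α = 1.645.
Power = P(Z > 1.645 − δ) = Φ(0.816) = 0.7927.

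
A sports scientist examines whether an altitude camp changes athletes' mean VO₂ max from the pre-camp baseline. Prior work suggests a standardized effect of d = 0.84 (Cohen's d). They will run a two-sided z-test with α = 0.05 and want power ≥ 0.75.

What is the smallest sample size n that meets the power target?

n = 10

Set Φ(δ − 1.960) = 0.75; then δ − 1.960 = Φ⁻¹(0.75) = 0.674, giving δ = 2.634.
(For δ > 0 the lower-tail rejection region contributes negligibly to power, so the one-term inversion is standard.)
δ = d·√n ⇒ n = (δ/d)² = (2.634 / 0.84)² = 9.84.
Round up to the next whole unit.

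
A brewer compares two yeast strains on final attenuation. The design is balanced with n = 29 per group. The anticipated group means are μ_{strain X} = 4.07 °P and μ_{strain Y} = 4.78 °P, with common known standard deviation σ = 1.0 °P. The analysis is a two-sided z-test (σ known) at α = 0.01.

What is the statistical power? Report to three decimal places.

Power ≈ 0.551

Standardized effect: d = |μ_{strain X} − μ_{strain Y}| / σ = |4.07 − 4.78| / 1.0 = 0.7100
Noncentrality parameter: λ = d·√(n/2) = 0.7100 × √(29/2) = 2.7036
Critical value for a two-sided test at α = 0.01: z_{α/2} = 2.576.
Power = Φ(λ − 2.576) + Φ(−λ − 2.576) = Φ(0.128) + Φ(-5.279) = 0.5508 + 0.0000 = 0.5508.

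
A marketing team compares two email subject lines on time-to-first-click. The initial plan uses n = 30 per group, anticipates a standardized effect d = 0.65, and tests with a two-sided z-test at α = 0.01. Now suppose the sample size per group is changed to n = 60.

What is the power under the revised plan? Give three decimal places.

Power ≈ 0.838

With n = 60 per group: δ = d·√(n/2) = 0.65 × √(60/2) = 3.5602. Critical value z_{0.005} = 2.576.
Revised power = Φ(δ − 2.576) + Φ(−δ − 2.576) = Φ(0.984) + Φ(-6.136) = 0.8375 + 0.0000 = 0.8375.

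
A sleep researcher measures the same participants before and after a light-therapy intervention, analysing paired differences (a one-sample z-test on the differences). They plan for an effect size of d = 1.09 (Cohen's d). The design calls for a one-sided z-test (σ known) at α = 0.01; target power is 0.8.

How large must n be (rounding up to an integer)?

Set Φ(δ − 2.326) = 0.8; then δ − 2.326 = Φ⁻¹(0.8) = 0.842, giving δ = 3.168.
δ = d·√n ⇒ n = (δ/d)² = (3.168 / 1.09)² = 8.45.
Rounding up, n = 9.

n = 9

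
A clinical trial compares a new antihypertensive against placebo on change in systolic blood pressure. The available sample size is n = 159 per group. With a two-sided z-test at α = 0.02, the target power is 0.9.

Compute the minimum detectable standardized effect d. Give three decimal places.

d ≈ 0.405

Required noncentrality: δ = z_{0.01} + z_{0.10} = 2.326 + 1.282 = 3.608.
(The second rejection-region term Φ(−δ − z_{α/2}) is negligible and dropped.)
δ = d·√(n/2) ⇒ d = δ/√(n/2) = 3.608/√(159/2) = 0.4046.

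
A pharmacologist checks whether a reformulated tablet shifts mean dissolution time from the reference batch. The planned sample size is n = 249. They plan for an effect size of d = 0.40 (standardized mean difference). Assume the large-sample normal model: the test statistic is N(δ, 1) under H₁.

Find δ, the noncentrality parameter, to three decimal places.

δ = d·√n = 0.40 × √249 = 6.3119

δ ≈ 6.312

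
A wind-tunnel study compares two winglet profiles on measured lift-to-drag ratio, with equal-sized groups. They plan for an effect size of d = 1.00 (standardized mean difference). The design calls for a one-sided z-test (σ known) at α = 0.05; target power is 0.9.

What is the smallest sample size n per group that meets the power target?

Set Φ(δ − 1.645) = 0.9; then δ − 1.645 = Φ⁻¹(0.9) = 1.282, giving δ = 2.926.
δ = d·√(n/2) ⇒ n = 2(δ/d)² = 2 × (2.926 / 1.00)² = 17.13.
Rounding up, n = 18 per group.

n = 18 per group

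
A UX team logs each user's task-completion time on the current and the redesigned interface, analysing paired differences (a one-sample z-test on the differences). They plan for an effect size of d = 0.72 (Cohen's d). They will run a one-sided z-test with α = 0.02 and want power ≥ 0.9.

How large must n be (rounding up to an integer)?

n = 22

For power 0.9 need Φ(δ − z_{0.02}) = 0.9, so δ = z_{0.02} + z_{0.10} = 2.054 + 1.282 = 3.335.
δ = d·√n ⇒ n = (δ/d)² = (3.335 / 0.72)² = 21.46.
Rounding up, n = 22.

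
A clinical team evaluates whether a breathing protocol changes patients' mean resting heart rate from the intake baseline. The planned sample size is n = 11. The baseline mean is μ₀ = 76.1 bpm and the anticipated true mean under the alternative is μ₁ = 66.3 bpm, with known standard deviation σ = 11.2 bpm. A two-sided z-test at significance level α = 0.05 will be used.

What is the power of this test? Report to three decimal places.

Power ≈ 0.827

Standardized effect: d = |μ₁ − μ₀| / σ = |66.3 − 76.1| / 11.2 = 0.8750
Noncentrality parameter: δ = d·√n = 0.8750 × √11 = 2.9020
Critical value for a two-sided test at α = 0.05: z_{α/2} = 1.960.
Power = Φ(δ − 1.960) + Φ(−δ − 1.960) = Φ(0.942) + Φ(-4.862) = 0.8269 + 0.0000 = 0.8269.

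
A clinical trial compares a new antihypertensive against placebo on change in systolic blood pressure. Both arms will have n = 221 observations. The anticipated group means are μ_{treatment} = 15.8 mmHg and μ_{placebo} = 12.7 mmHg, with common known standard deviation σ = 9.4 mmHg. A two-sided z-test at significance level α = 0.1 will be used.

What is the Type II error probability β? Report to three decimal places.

Standardized effect: d = |μ_{treatment} − μ_{placebo}| / σ = |15.8 − 12.7| / 9.4 = 0.3298
Noncentrality parameter: δ = d·√(n/2) = 0.3298 × √(221/2) = 3.4667
Two-sided α = 0.1 → critical value z_{0.05} = 1.645.
Power = Φ(δ − 1.645) + Φ(−δ − 1.645) = Φ(1.822) + Φ(-5.112) = 0.9658 + 0.0000 = 0.9658.
Type II error: β = 1 − power = 1 − 0.9658 = 0.0342.

β ≈ 0.034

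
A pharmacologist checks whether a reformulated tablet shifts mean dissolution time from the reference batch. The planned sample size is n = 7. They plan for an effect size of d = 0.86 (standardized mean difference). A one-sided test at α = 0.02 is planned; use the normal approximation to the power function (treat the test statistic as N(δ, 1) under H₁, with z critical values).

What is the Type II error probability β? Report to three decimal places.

β ≈ 0.412

Noncentrality parameter: δ = d·√n = 0.86 × √7 = 2.2753
One-sided α = 0.02 → critical value z_{0.02} = 2.054.
Power = P(Z > 2.054 − δ) = Φ(0.222) = 0.5877.
Type II error: β = 1 − power = 1 − 0.5877 = 0.4123.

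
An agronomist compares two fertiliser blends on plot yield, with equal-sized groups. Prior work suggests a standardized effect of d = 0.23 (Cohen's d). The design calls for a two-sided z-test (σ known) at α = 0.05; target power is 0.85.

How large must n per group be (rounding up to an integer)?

For power 0.85 need Φ(δ − z_{0.025}) = 0.85, so δ = z_{0.025} + z_{0.15} = 1.960 + 1.036 = 2.996.
(Ignoring the negligible lower-tail rejection probability gives the usual closed-form inversion.)
δ = d·√(n/2) ⇒ n = 2(δ/d)² = 2 × (2.996 / 0.23)² = 339.45.
Round up to the next whole unit.

n = 340 per group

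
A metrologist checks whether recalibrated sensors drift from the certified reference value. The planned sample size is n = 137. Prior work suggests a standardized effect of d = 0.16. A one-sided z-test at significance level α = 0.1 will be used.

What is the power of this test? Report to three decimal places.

Power ≈ 0.723

Noncentrality parameter: δ = d·√n = 0.16 × √137 = 1.8728
One-sided α = 0.1 → critical value z_{0.1} = 1.282.
Power = P(Z > 1.282 − δ) = Φ(0.591) = 0.7228.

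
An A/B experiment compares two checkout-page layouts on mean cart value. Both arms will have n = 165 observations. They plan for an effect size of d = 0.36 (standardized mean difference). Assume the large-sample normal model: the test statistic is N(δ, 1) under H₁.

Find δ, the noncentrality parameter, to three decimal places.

δ ≈ 3.270

δ = d·√(n/2) = 0.36 × √(165/2) = 3.2699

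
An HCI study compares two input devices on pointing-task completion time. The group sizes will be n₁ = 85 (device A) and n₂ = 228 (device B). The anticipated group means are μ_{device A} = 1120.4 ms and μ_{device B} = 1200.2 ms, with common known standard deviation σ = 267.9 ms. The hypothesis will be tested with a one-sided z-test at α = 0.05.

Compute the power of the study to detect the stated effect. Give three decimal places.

Standardized effect: d = |μ_{device A} − μ_{device B}| / σ = |1120.4 − 1200.2| / 267.9 = 0.2979
Noncentrality parameter: δ = d / √(1/n₁ + 1/n₂) = 0.2979 / √(1/85 + 1/228) = 2.3439
One-sided α = 0.05 → critical value z_{0.05} = 1.645.
Power = P(Z > 1.645 − δ) = Φ(0.699) = 0.7577.

Power ≈ 0.758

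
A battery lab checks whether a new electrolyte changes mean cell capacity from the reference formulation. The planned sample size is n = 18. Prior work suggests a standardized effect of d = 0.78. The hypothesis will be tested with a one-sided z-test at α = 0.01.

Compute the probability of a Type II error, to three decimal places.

β ≈ 0.163

Noncentrality parameter: δ = d·√n = 0.78 × √18 = 3.3093
Critical value for a one-sided test at α = 0.01: z_α = 2.326.
Power = Φ(δ − 2.326) = Φ(0.983) = 0.8372.
Type II error: β = 1 − power = 1 − 0.8372 = 0.1628.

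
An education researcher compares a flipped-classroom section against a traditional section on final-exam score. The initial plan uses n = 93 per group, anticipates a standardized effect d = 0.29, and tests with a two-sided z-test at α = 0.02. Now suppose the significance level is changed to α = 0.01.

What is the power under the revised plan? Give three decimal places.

δ = d·√(n/2) = 0.29 × √(93/2) = 1.9775 (unchanged). New critical value: z_{0.005} = 2.576.
Revised power = Φ(δ − 2.576) + Φ(−δ − 2.576) = Φ(-0.598) + Φ(-4.553) = 0.2748 + 0.0000 = 0.2748.

Power ≈ 0.275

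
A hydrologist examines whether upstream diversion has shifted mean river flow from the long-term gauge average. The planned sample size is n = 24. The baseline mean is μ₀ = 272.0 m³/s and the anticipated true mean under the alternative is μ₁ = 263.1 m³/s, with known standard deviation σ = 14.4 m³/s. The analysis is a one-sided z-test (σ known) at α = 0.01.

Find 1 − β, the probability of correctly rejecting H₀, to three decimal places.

Standardized effect: d = |μ₁ − μ₀| / σ = |263.1 − 272.0| / 14.4 = 0.6181
Noncentrality parameter: δ = d·√n = 0.6181 × √24 = 3.0278
One-sided α = 0.01 → critical value z_{0.01} = 2.326.
Power = Φ(δ − 2.326) = Φ(0.701) = 0.7585.

Power ≈ 0.759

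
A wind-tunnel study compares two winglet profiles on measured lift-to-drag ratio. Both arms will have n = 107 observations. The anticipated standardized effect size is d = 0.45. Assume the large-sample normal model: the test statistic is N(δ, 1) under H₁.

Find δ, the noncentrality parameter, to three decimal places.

The noncentrality parameter scales effect size by the design's sample-size factor: δ = d·√(n/2) = 0.45 × √(107/2) = 3.2915

δ ≈ 3.291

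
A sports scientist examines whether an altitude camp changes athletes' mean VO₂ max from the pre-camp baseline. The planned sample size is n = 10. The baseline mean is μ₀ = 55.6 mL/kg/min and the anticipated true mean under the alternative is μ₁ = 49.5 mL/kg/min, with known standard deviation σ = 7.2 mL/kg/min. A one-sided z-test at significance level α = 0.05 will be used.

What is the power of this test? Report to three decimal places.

Power ≈ 0.850

Standardized effect: d = |μ₁ − μ₀| / σ = |49.5 − 55.6| / 7.2 = 0.8472
Noncentrality parameter: δ = d·√n = 0.8472 × √10 = 2.6792
One-sided α = 0.05 → critical value z_{0.05} = 1.645.
Power = P(Z > 1.645 − δ) = Φ(1.034) = 0.8495.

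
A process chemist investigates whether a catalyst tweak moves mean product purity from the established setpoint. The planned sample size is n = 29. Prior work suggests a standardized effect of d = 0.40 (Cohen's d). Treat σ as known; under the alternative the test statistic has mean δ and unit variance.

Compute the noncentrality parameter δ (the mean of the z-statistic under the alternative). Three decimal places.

δ ≈ 2.154

The noncentrality parameter scales effect size by the design's sample-size factor: δ = d·√n = 0.40 × √29 = 2.1541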